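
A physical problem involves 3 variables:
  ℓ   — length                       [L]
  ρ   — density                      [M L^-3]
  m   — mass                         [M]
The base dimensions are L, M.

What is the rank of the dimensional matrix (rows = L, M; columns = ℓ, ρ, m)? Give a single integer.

Dimensional matrix (L×M by ℓ×ρ×m):
  L: [ 1 -3  0]
  M: [ 0  1  1]
Echelon form has 2 nonzero rows (pivots: ℓ,ρ)

2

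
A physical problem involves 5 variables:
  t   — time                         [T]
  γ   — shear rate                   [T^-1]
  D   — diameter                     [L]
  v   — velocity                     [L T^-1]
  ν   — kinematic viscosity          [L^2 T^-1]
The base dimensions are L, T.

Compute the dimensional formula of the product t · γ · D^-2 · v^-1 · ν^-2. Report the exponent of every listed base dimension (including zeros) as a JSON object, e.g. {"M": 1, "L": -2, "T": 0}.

Dimensional matrix (L×T by t×γ×D×v×ν):
  L: [ 0  0  1  1  2]
  T: [ 1 -1  0 -1 -1]
  [L]: (1)·0+(1)·0+(-2)·1+(-1)·1+(-2)·2 = -7
  [T]: (1)·1+(1)·-1+(-2)·0+(-1)·-1+(-2)·-1 = 3
⇒ L^-7 T^3

{"L": -7, "T": 3}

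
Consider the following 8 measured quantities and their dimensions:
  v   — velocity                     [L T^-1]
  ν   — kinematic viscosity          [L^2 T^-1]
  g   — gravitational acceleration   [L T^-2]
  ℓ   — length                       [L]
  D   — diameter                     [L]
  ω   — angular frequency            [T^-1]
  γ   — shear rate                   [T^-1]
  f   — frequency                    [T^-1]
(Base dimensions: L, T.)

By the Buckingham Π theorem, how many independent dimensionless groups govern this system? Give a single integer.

6

Exponent matrix [L,T] × [v,ν,g,ℓ,D,ω,γ,f]:
  L: [ 1  2  1  1  1  0  0  0]
  T: [-1 -1 -2  0  0 -1 -1 -1]
Echelon form has 2 nonzero rows (pivots: v,ν)
8 vars − rank 2 = 6 Π groups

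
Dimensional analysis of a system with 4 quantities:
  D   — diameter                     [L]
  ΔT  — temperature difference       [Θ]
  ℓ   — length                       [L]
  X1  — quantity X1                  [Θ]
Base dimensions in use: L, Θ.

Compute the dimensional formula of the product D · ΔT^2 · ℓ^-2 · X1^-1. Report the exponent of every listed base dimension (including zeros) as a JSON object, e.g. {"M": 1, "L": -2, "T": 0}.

{"L": -1, "Θ": 1}

Write exponents as rows L,Θ / cols D,ΔT,ℓ,X1:
  L: [ 1  0  1  0]
  Θ: [ 0  1  0  1]
  [L]: (1)·1+(2)·0+(-2)·1+(-1)·0 = -1
  [Θ]: (1)·0+(2)·1+(-2)·0+(-1)·1 = 1
⇒ L^-1 Θ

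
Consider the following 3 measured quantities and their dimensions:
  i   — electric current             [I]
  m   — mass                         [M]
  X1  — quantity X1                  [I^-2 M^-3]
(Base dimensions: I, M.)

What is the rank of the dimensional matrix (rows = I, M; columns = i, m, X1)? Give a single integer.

2

Dimensional matrix (I×M by i×m×X1):
  I: [ 1  0 -2]
  M: [ 0  1 -3]
Echelon form has 2 nonzero rows (pivots: i,m)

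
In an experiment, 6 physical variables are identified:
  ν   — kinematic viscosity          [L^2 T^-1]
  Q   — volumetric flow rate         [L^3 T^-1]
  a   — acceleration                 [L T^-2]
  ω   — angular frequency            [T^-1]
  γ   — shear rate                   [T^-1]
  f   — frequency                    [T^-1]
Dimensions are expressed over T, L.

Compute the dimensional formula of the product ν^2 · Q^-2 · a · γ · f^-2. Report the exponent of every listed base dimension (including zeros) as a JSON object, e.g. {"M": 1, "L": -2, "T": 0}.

Dimensional matrix (T×L by ν×Q×a×ω×γ×f):
  T: [-1 -1 -2 -1 -1 -1]
  L: [ 2  3  1  0  0  0]
  [T]: (2)·-1+(-2)·-1+(1)·-2+(1)·-1+(-2)·-1 = -1
  [L]: (2)·2+(-2)·3+(1)·1+(1)·0+(-2)·0 = -1
⇒ T^-1 L^-1

{"T": -1, "L": -1}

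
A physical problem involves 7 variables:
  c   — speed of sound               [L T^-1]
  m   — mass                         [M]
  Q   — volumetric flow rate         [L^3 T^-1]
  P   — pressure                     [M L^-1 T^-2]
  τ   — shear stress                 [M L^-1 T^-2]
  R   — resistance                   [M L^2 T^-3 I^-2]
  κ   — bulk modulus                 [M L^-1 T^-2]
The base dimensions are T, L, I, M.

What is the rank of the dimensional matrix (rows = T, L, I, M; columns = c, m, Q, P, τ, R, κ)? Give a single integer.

4

Exponent matrix [T,L,I,M] × [c,m,Q,P,τ,R,κ]:
  T: [-1  0 -1 -2 -2 -3 -2]
  L: [ 1  0  3 -1 -1  2 -1]
  I: [ 0  0  0  0  0 -2  0]
  M: [ 0  1  0  1  1  1  1]
RREF → pivots at {c,m,Q,R} ⇒ r = 4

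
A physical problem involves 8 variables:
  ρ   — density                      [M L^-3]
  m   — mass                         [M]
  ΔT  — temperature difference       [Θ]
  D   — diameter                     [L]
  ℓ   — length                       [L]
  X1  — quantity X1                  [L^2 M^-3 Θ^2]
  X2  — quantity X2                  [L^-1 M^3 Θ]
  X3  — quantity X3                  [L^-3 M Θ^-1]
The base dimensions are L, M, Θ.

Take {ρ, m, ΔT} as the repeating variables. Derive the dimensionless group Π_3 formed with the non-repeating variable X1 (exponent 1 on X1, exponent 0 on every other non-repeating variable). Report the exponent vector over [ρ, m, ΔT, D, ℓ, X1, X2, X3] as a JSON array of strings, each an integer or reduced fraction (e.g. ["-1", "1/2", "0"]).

Exponent matrix [L,M,Θ] × [ρ,m,ΔT,D,ℓ,X1,X2,X3]:
  L: [-3  0  0  1  1  2 -1 -3]
  M: [ 1  1  0  0  0 -3  3  1]
  Θ: [ 0  0  1  0  0  2  1 -1]
Row reduction gives pivot columns ρ,m,ΔT; rank = 3
Pivot set = {ρ,m,ΔT}, free = {D,ℓ,X1,X2,X3}
RREF:
  r0: [   1    0    0 -1/3 -1/3 -2/3  1/3    1]
  r1: [   0    1    0  1/3  1/3 -7/3  8/3    0]
  r2: [   0    0    1    0    0    2    1   -1]
Fix exponent of X1 at 1, D at 0, ℓ at 0, X2 at 0, X3 at 0; solve each RREF row for its pivot's exponent:
  r0: exp(ρ) + (-2/3)·1 = 0 ⇒ exp(ρ) = 2/3
  r1: exp(m) + (-7/3)·1 = 0 ⇒ exp(m) = 7/3
  r2: exp(ΔT) + (2)·1 = 0 ⇒ exp(ΔT) = -2
Π_3 = ρ^(2/3) · m^(7/3) · ΔT^-2 · X1

["2/3", "7/3", "-2", "0", "0", "1", "0", "0"]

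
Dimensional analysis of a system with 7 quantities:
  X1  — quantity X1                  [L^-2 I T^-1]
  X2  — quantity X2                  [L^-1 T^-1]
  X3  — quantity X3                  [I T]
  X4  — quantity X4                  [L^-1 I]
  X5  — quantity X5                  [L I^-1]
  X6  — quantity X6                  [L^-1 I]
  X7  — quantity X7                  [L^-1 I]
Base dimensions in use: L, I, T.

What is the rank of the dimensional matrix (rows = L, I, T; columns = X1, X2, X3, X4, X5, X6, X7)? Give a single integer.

Exponent matrix [L,I,T] × [X1,X2,X3,X4,X5,X6,X7]:
  L: [-2 -1  0 -1  1 -1 -1]
  I: [ 1  0  1  1 -1  1  1]
  T: [-1 -1  1  0  0  0  0]
Row reduction gives pivot columns X1,X2; rank = 2

2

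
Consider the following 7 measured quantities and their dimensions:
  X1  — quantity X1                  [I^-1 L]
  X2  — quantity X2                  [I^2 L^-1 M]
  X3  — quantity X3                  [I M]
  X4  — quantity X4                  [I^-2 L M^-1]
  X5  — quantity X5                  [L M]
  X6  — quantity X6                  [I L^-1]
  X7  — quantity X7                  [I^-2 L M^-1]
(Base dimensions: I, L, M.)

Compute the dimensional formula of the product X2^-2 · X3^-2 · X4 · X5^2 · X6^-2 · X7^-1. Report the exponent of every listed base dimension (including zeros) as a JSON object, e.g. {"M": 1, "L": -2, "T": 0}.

Write exponents as rows I,L,M / cols X1,X2,X3,X4,X5,X6,X7:
  I: [-1  2  1 -2  0  1 -2]
  L: [ 1 -1  0  1  1 -1  1]
  M: [ 0  1  1 -1  1  0 -1]
  [I]: (-2)·2+(-2)·1+(1)·-2+(2)·0+(-2)·1+(-1)·-2 = -8
  [L]: (-2)·-1+(-2)·0+(1)·1+(2)·1+(-2)·-1+(-1)·1 = 6
  [M]: (-2)·1+(-2)·1+(1)·-1+(2)·1+(-2)·0+(-1)·-1 = -2
⇒ I^-8 L^6 M^-2

{"I": -8, "L": 6, "M": -2}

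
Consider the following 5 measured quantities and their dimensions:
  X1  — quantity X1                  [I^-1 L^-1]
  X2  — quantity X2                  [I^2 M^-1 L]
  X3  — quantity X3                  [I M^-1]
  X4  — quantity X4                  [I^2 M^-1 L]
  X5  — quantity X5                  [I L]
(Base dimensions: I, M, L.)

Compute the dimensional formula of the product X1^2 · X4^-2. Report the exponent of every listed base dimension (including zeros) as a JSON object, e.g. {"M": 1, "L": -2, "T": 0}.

Exponent matrix [I,M,L] × [X1,X2,X3,X4,X5]:
  I: [-1  2  1  2  1]
  M: [ 0 -1 -1 -1  0]
  L: [-1  1  0  1  1]
  [I]: (2)·-1+(-2)·2 = -6
  [M]: (2)·0+(-2)·-1 = 2
  [L]: (2)·-1+(-2)·1 = -4
⇒ I^-6 M^2 L^-4

{"I": -6, "M": 2, "L": -4}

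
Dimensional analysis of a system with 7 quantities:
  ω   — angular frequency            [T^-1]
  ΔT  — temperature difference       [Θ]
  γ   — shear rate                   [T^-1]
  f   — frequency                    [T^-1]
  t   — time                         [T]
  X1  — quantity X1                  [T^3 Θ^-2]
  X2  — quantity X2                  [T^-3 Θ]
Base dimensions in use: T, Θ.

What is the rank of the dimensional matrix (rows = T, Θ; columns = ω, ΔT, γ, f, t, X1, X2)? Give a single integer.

Dimensional matrix (T×Θ by ω×ΔT×γ×f×t×X1×X2):
  T: [-1  0 -1 -1  1  3 -3]
  Θ: [ 0  1  0  0  0 -2  1]
RREF → pivots at {ω,ΔT} ⇒ r = 2

2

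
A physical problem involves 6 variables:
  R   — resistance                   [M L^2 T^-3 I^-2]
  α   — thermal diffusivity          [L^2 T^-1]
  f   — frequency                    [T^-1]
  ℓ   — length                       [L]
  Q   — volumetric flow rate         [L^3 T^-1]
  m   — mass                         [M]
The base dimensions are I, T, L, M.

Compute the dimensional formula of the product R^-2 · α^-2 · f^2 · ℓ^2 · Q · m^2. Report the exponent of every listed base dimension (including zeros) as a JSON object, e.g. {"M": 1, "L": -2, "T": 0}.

{"I": 4, "T": 5, "L": -3, "M": 0}

Exponent matrix [I,T,L,M] × [R,α,f,ℓ,Q,m]:
  I: [-2  0  0  0  0  0]
  T: [-3 -1 -1  0 -1  0]
  L: [ 2  2  0  1  3  0]
  M: [ 1  0  0  0  0  1]
  [I]: (-2)·-2+(-2)·0+(2)·0+(2)·0+(1)·0+(2)·0 = 4
  [T]: (-2)·-3+(-2)·-1+(2)·-1+(2)·0+(1)·-1+(2)·0 = 5
  [L]: (-2)·2+(-2)·2+(2)·0+(2)·1+(1)·3+(2)·0 = -3
  [M]: (-2)·1+(-2)·0+(2)·0+(2)·0+(1)·0+(2)·1 = 0
⇒ I^4 T^5 L^-3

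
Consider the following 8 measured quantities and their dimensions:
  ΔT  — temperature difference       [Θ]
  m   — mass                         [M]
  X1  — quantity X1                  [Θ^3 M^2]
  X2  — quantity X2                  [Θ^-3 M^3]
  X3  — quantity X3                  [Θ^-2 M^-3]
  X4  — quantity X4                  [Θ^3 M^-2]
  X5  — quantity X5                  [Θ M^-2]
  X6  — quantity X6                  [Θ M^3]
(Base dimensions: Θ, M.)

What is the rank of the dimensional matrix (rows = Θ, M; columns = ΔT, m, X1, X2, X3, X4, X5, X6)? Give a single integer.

2

Dimensional matrix (Θ×M by ΔT×m×X1×X2×X3×X4×X5×X6):
  Θ: [ 1  0  3 -3 -2  3  1  1]
  M: [ 0  1  2  3 -3 -2 -2  3]
RREF → pivots at {ΔT,m} ⇒ r = 2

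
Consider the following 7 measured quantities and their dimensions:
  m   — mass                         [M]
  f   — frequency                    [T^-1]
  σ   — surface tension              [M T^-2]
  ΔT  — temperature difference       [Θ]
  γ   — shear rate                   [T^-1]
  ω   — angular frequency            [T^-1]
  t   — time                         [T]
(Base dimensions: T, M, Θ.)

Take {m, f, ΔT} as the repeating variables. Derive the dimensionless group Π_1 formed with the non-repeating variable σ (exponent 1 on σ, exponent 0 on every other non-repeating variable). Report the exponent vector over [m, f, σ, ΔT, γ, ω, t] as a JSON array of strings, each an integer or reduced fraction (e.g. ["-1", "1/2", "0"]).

["-1", "-2", "1", "0", "0", "0", "0"]

Exponent matrix [T,M,Θ] × [m,f,σ,ΔT,γ,ω,t]:
  T: [ 0 -1 -2  0 -1 -1  1]
  M: [ 1  0  1  0  0  0  0]
  Θ: [ 0  0  0  1  0  0  0]
RREF → pivots at {m,f,ΔT} ⇒ r = 3
Repeat: m,f,ΔT; free: σ,γ,ω,t
RREF:
  r0: [   1    0    1    0    0    0    0]
  r1: [   0    1    2    0    1    1   -1]
  r2: [   0    0    0    1    0    0    0]
Fix exponent of σ at 1, γ at 0, ω at 0, t at 0; solve each RREF row for its pivot's exponent:
  r0: exp(m) + (1)·1 = 0 ⇒ exp(m) = -1
  r1: exp(f) + (2)·1 = 0 ⇒ exp(f) = -2
  r2: exp(ΔT) + (0)·1 = 0 ⇒ exp(ΔT) = 0
Π_1 = m^-1 · f^-2 · σ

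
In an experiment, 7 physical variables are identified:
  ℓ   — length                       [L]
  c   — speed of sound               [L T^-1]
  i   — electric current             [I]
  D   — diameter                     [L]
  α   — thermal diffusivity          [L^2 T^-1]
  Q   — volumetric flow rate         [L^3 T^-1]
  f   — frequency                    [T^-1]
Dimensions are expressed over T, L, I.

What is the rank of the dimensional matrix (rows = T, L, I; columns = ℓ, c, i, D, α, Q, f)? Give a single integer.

3

Dimensional matrix (T×L×I by ℓ×c×i×D×α×Q×f):
  T: [ 0 -1  0  0 -1 -1 -1]
  L: [ 1  1  0  1  2  3  0]
  I: [ 0  0  1  0  0  0  0]
Row reduction gives pivot columns ℓ,c,i; rank = 3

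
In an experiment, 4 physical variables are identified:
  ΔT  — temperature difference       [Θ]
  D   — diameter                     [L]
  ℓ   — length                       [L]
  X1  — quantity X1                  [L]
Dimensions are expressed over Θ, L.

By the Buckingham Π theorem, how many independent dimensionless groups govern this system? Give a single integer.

2

Exponent matrix [Θ,L] × [ΔT,D,ℓ,X1]:
  Θ: [ 1  0  0  0]
  L: [ 0  1  1  1]
Row reduction gives pivot columns ΔT,D; rank = 2
Π count = n − r = 4 − 2 = 2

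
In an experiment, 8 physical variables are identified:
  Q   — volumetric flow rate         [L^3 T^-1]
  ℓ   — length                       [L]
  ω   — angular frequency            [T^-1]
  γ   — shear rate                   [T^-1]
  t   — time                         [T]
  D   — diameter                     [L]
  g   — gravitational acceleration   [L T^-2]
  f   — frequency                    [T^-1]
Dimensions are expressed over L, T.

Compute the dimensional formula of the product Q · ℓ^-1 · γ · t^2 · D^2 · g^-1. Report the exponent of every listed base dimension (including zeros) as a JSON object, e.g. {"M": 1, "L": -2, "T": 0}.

{"L": 3, "T": 2}

Exponent matrix [L,T] × [Q,ℓ,ω,γ,t,D,g,f]:
  L: [ 3  1  0  0  0  1  1  0]
  T: [-1  0 -1 -1  1  0 -2 -1]
  [L]: (1)·3+(-1)·1+(1)·0+(2)·0+(2)·1+(-1)·1 = 3
  [T]: (1)·-1+(-1)·0+(1)·-1+(2)·1+(2)·0+(-1)·-2 = 2
⇒ L^3 T^2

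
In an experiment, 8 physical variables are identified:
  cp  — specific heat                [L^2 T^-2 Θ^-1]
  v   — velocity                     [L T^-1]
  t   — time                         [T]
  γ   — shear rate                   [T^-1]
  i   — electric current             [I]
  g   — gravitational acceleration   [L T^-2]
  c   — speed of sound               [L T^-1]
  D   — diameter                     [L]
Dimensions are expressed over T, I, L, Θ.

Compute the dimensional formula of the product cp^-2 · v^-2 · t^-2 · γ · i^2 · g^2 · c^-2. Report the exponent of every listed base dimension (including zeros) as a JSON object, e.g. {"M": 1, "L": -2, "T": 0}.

{"T": 1, "I": 2, "L": -6, "Θ": 2}

Dimensional matrix (T×I×L×Θ by cp×v×t×γ×i×g×c×D):
  T: [-2 -1  1 -1  0 -2 -1  0]
  I: [ 0  0  0  0  1  0  0  0]
  L: [ 2  1  0  0  0  1  1  1]
  Θ: [-1  0  0  0  0  0  0  0]
  [T]: (-2)·-2+(-2)·-1+(-2)·1+(1)·-1+(2)·0+(2)·-2+(-2)·-1 = 1
  [I]: (-2)·0+(-2)·0+(-2)·0+(1)·0+(2)·1+(2)·0+(-2)·0 = 2
  [L]: (-2)·2+(-2)·1+(-2)·0+(1)·0+(2)·0+(2)·1+(-2)·1 = -6
  [Θ]: (-2)·-1+(-2)·0+(-2)·0+(1)·0+(2)·0+(2)·0+(-2)·0 = 2
⇒ T I^2 L^-6 Θ^2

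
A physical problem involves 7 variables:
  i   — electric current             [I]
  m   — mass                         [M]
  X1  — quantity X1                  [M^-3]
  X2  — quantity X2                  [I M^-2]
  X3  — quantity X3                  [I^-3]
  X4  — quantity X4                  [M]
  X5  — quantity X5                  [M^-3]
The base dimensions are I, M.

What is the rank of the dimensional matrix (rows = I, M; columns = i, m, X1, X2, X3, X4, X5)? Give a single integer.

2

Exponent matrix [I,M] × [i,m,X1,X2,X3,X4,X5]:
  I: [ 1  0  0  1 -3  0  0]
  M: [ 0  1 -3 -2  0  1 -3]
RREF → pivots at {i,m} ⇒ r = 2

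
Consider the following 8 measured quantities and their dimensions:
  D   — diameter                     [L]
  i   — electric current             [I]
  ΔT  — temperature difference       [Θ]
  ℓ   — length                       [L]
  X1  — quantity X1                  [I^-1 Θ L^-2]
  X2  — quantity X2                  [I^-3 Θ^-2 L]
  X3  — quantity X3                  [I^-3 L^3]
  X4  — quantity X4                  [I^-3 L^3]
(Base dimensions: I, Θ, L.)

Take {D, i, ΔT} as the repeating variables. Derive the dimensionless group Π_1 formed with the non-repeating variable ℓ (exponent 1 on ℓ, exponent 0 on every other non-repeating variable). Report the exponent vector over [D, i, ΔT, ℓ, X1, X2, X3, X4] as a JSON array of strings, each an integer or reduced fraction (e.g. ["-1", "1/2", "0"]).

Exponent matrix [I,Θ,L] × [D,i,ΔT,ℓ,X1,X2,X3,X4]:
  I: [ 0  1  0  0 -1 -3 -3 -3]
  Θ: [ 0  0  1  0  1 -2  0  0]
  L: [ 1  0  0  1 -2  1  3  3]
Echelon form has 3 nonzero rows (pivots: D,i,ΔT)
Repeat: D,i,ΔT; free: ℓ,X1,X2,X3,X4
RREF:
  r0: [   1    0    0    1   -2    1    3    3]
  r1: [   0    1    0    0   -1   -3   -3   -3]
  r2: [   0    0    1    0    1   -2    0    0]
Fix exponent of ℓ at 1, X1 at 0, X2 at 0, X3 at 0, X4 at 0; solve each RREF row for its pivot's exponent:
  r0: exp(D) + (1)·1 = 0 ⇒ exp(D) = -1
  r1: exp(i) + (0)·1 = 0 ⇒ exp(i) = 0
  r2: exp(ΔT) + (0)·1 = 0 ⇒ exp(ΔT) = 0
Π_1 = D^-1 · ℓ

["-1", "0", "0", "1", "0", "0", "0", "0"]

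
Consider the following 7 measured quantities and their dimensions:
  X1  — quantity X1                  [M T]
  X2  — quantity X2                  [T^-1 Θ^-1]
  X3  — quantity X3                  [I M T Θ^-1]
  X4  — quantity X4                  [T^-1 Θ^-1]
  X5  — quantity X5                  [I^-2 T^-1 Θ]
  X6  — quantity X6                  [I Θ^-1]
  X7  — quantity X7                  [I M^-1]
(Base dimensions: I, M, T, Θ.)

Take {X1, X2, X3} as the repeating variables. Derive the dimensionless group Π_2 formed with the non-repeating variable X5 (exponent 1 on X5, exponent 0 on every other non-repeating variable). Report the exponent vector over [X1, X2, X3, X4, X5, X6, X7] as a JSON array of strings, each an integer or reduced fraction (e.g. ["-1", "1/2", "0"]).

Write exponents as rows I,M,T,Θ / cols X1,X2,X3,X4,X5,X6,X7:
  I: [ 0  0  1  0 -2  1  1]
  M: [ 1  0  1  0  0  0 -1]
  T: [ 1 -1  1 -1 -1  0  0]
  Θ: [ 0 -1 -1 -1  1 -1  0]
Row reduction gives pivot columns X1,X2,X3; rank = 3
Pivot set = {X1,X2,X3}, free = {X4,X5,X6,X7}
RREF:
  r0: [   1    0    0    0    2   -1   -2]
  r1: [   0    1    0    1    1    0   -1]
  r2: [   0    0    1    0   -2    1    1]
  r3: [   0    0    0    0    0    0    0]
Fix exponent of X5 at 1, X4 at 0, X6 at 0, X7 at 0; solve each RREF row for its pivot's exponent:
  r0: exp(X1) + (2)·1 = 0 ⇒ exp(X1) = -2
  r1: exp(X2) + (1)·1 = 0 ⇒ exp(X2) = -1
  r2: exp(X3) + (-2)·1 = 0 ⇒ exp(X3) = 2
Π_2 = X1^-2 · X2^-1 · X3^2 · X5

["-2", "-1", "2", "0", "1", "0", "0"]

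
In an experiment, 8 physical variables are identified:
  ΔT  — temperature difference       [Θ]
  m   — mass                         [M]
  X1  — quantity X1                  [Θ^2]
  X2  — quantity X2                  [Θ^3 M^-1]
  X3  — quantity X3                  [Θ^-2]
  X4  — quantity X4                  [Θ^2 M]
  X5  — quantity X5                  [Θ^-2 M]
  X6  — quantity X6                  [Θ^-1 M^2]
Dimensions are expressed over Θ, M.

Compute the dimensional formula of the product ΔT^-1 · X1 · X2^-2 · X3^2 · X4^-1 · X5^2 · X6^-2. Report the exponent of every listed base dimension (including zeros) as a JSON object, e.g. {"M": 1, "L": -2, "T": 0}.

{"Θ": -13, "M": -1}

Exponent matrix [Θ,M] × [ΔT,m,X1,X2,X3,X4,X5,X6]:
  Θ: [ 1  0  2  3 -2  2 -2 -1]
  M: [ 0  1  0 -1  0  1  1  2]
  [Θ]: (-1)·1+(1)·2+(-2)·3+(2)·-2+(-1)·2+(2)·-2+(-2)·-1 = -13
  [M]: (-1)·0+(1)·0+(-2)·-1+(2)·0+(-1)·1+(2)·1+(-2)·2 = -1
⇒ Θ^-13 M^-1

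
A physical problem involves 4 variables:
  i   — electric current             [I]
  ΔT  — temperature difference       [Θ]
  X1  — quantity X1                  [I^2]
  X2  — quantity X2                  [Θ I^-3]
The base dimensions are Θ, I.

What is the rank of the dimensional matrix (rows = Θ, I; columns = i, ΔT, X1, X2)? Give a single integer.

2

Write exponents as rows Θ,I / cols i,ΔT,X1,X2:
  Θ: [ 0  1  0  1]
  I: [ 1  0  2 -3]
Row reduction gives pivot columns i,ΔT; rank = 2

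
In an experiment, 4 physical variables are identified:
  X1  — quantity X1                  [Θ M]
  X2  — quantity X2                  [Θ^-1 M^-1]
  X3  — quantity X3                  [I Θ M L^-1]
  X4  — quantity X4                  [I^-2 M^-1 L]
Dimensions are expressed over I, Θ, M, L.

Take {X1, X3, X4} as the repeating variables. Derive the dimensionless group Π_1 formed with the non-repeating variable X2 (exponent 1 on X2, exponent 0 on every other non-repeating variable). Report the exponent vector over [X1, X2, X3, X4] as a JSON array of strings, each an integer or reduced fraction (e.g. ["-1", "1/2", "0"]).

Exponent matrix [I,Θ,M,L] × [X1,X2,X3,X4]:
  I: [ 0  0  1 -2]
  Θ: [ 1 -1  1  0]
  M: [ 1 -1  1 -1]
  L: [ 0  0 -1  1]
RREF → pivots at {X1,X3,X4} ⇒ r = 3
Pivot set = {X1,X3,X4}, free = {X2}
RREF:
  r0: [   1   -1    0    0]
  r1: [   0    0    1    0]
  r2: [   0    0    0    1]
  r3: [   0    0    0    0]
Fix exponent of X2 at 1; solve each RREF row for its pivot's exponent:
  r0: exp(X1) + (-1)·1 = 0 ⇒ exp(X1) = 1
  r1: exp(X3) + (0)·1 = 0 ⇒ exp(X3) = 0
  r2: exp(X4) + (0)·1 = 0 ⇒ exp(X4) = 0
Π_1 = X1 · X2

["1", "1", "0", "0"]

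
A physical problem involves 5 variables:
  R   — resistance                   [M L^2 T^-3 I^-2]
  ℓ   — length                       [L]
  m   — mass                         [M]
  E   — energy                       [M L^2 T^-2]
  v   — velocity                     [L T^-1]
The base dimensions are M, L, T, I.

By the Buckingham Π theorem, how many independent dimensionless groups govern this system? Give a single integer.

Exponent matrix [M,L,T,I] × [R,ℓ,m,E,v]:
  M: [ 1  0  1  1  0]
  L: [ 2  1  0  2  1]
  T: [-3  0  0 -2 -1]
  I: [-2  0  0  0  0]
Echelon form has 4 nonzero rows (pivots: R,ℓ,m,E)
Π count = n − r = 5 − 4 = 1

1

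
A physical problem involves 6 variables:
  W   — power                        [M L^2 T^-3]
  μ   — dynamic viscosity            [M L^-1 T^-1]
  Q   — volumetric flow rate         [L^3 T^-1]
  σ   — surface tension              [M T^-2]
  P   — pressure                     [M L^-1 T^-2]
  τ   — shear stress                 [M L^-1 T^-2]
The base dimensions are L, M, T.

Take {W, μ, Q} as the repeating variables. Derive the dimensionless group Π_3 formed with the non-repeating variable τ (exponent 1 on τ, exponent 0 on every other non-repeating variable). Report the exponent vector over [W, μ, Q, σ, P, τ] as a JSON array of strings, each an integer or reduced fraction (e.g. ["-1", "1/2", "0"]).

["-1", "0", "1", "0", "0", "1"]

Write exponents as rows L,M,T / cols W,μ,Q,σ,P,τ:
  L: [ 2 -1  3  0 -1 -1]
  M: [ 1  1  0  1  1  1]
  T: [-3 -1 -1 -2 -2 -2]
RREF → pivots at {W,μ,Q} ⇒ r = 3
Repeat: W,μ,Q; free: σ,P,τ
RREF:
  r0: [   1    0    0  2/3    1    1]
  r1: [   0    1    0  1/3    0    0]
  r2: [   0    0    1 -1/3   -1   -1]
Fix exponent of τ at 1, σ at 0, P at 0; solve each RREF row for its pivot's exponent:
  r0: exp(W) + (1)·1 = 0 ⇒ exp(W) = -1
  r1: exp(μ) + (0)·1 = 0 ⇒ exp(μ) = 0
  r2: exp(Q) + (-1)·1 = 0 ⇒ exp(Q) = 1
Π_3 = W^-1 · Q · τ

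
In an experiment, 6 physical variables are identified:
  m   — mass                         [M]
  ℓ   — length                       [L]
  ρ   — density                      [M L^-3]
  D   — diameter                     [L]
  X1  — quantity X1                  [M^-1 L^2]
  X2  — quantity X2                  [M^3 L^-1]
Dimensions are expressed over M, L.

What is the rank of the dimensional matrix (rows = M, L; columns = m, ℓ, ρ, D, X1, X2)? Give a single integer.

2

Exponent matrix [M,L] × [m,ℓ,ρ,D,X1,X2]:
  M: [ 1  0  1  0 -1  3]
  L: [ 0  1 -3  1  2 -1]
RREF → pivots at {m,ℓ} ⇒ r = 2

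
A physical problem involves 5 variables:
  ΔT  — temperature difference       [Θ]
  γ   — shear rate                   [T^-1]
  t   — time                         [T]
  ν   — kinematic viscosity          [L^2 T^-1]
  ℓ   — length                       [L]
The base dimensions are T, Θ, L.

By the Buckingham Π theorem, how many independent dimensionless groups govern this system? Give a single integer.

Write exponents as rows T,Θ,L / cols ΔT,γ,t,ν,ℓ:
  T: [ 0 -1  1 -1  0]
  Θ: [ 1  0  0  0  0]
  L: [ 0  0  0  2  1]
Echelon form has 3 nonzero rows (pivots: ΔT,γ,ν)
Π count = n − r = 5 − 3 = 2

2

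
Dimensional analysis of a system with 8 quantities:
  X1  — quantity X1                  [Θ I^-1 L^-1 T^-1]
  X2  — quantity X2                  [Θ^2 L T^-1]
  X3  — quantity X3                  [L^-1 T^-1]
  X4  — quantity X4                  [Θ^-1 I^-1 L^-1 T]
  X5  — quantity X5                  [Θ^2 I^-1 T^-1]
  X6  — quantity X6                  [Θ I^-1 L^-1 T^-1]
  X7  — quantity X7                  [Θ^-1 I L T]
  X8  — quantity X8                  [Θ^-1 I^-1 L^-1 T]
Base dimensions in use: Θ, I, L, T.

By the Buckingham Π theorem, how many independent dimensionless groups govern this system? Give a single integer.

5

Write exponents as rows Θ,I,L,T / cols X1,X2,X3,X4,X5,X6,X7,X8:
  Θ: [ 1  2  0 -1  2  1 -1 -1]
  I: [-1  0  0 -1 -1 -1  1 -1]
  L: [-1  1 -1 -1  0 -1  1 -1]
  T: [-1 -1 -1  1 -1 -1  1  1]
RREF → pivots at {X1,X2,X3} ⇒ r = 3
8 vars − rank 3 = 5 Π groups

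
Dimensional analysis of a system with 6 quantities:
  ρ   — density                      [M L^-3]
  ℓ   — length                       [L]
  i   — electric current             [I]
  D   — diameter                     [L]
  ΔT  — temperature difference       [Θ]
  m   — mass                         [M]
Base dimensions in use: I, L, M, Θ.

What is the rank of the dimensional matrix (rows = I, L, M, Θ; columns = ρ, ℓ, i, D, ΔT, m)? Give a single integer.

Exponent matrix [I,L,M,Θ] × [ρ,ℓ,i,D,ΔT,m]:
  I: [ 0  0  1  0  0  0]
  L: [-3  1  0  1  0  0]
  M: [ 1  0  0  0  0  1]
  Θ: [ 0  0  0  0  1  0]
RREF → pivots at {ρ,ℓ,i,ΔT} ⇒ r = 4

4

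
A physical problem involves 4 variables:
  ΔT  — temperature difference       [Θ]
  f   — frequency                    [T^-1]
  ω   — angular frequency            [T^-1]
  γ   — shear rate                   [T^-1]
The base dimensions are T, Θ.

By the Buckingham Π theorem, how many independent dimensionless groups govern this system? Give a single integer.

2

Exponent matrix [T,Θ] × [ΔT,f,ω,γ]:
  T: [ 0 -1 -1 -1]
  Θ: [ 1  0  0  0]
RREF → pivots at {ΔT,f} ⇒ r = 2
Π count = n − r = 4 − 2 = 2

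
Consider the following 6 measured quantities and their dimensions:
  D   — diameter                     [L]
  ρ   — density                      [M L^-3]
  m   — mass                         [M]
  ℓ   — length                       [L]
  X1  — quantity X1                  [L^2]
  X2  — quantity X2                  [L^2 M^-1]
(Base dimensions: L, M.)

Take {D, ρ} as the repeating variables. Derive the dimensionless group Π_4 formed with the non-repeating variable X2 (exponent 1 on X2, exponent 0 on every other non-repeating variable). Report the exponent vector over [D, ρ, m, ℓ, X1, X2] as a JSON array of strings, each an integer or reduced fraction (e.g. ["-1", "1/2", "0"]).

["1", "1", "0", "0", "0", "1"]

Exponent matrix [L,M] × [D,ρ,m,ℓ,X1,X2]:
  L: [ 1 -3  0  1  2  2]
  M: [ 0  1  1  0  0 -1]
Echelon form has 2 nonzero rows (pivots: D,ρ)
Repeat: D,ρ; free: m,ℓ,X1,X2
RREF:
  r0: [   1    0    3    1    2   -1]
  r1: [   0    1    1    0    0   -1]
Fix exponent of X2 at 1, m at 0, ℓ at 0, X1 at 0; solve each RREF row for its pivot's exponent:
  r0: exp(D) + (-1)·1 = 0 ⇒ exp(D) = 1
  r1: exp(ρ) + (-1)·1 = 0 ⇒ exp(ρ) = 1
Π_4 = D · ρ · X2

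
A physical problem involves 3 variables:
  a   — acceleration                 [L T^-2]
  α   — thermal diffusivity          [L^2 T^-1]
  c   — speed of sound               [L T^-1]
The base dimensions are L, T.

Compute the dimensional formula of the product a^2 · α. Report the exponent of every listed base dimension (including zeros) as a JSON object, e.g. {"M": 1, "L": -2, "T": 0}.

{"L": 4, "T": -5}

Exponent matrix [L,T] × [a,α,c]:
  L: [ 1  2  1]
  T: [-2 -1 -1]
  [L]: (2)·1+(1)·2 = 4
  [T]: (2)·-2+(1)·-1 = -5
⇒ L^4 T^-5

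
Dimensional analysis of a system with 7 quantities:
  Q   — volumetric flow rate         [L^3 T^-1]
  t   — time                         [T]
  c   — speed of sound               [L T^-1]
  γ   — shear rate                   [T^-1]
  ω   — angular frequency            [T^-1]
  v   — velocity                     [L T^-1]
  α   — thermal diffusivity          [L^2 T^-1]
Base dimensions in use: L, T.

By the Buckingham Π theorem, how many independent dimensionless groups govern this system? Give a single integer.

5

Exponent matrix [L,T] × [Q,t,c,γ,ω,v,α]:
  L: [ 3  0  1  0  0  1  2]
  T: [-1  1 -1 -1 -1 -1 -1]
RREF → pivots at {Q,t} ⇒ r = 2
n=7, r=2 ⇒ 5 dimensionless groups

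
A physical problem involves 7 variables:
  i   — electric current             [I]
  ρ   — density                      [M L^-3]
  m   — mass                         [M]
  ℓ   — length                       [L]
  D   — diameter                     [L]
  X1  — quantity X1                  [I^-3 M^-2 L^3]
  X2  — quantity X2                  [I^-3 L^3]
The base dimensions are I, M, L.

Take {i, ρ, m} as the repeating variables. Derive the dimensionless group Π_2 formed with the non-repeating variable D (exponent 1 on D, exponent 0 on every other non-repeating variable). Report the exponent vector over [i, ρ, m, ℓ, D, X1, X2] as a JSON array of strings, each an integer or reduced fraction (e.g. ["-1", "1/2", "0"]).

["0", "1/3", "-1/3", "0", "1", "0", "0"]

Dimensional matrix (I×M×L by i×ρ×m×ℓ×D×X1×X2):
  I: [ 1  0  0  0  0 -3 -3]
  M: [ 0  1  1  0  0 -2  0]
  L: [ 0 -3  0  1  1  3  3]
Echelon form has 3 nonzero rows (pivots: i,ρ,m)
Pivot set = {i,ρ,m}, free = {ℓ,D,X1,X2}
RREF:
  r0: [   1    0    0    0    0   -3   -3]
  r1: [   0    1    0 -1/3 -1/3   -1   -1]
  r2: [   0    0    1  1/3  1/3   -1    1]
Fix exponent of D at 1, ℓ at 0, X1 at 0, X2 at 0; solve each RREF row for its pivot's exponent:
  r0: exp(i) + (0)·1 = 0 ⇒ exp(i) = 0
  r1: exp(ρ) + (-1/3)·1 = 0 ⇒ exp(ρ) = 1/3
  r2: exp(m) + (1/3)·1 = 0 ⇒ exp(m) = -1/3
Π_2 = ρ^(1/3) · m^(-1/3) · D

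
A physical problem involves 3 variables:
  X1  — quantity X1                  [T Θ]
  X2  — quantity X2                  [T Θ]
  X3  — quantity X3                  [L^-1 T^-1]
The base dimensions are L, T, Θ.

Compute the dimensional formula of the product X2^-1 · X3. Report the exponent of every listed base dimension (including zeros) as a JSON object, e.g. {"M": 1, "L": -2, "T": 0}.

{"L": -1, "T": -2, "Θ": -1}

Dimensional matrix (L×T×Θ by X1×X2×X3):
  L: [ 0  0 -1]
  T: [ 1  1 -1]
  Θ: [ 1  1  0]
  [L]: (-1)·0+(1)·-1 = -1
  [T]: (-1)·1+(1)·-1 = -2
  [Θ]: (-1)·1+(1)·0 = -1
⇒ L^-1 T^-2 Θ^-1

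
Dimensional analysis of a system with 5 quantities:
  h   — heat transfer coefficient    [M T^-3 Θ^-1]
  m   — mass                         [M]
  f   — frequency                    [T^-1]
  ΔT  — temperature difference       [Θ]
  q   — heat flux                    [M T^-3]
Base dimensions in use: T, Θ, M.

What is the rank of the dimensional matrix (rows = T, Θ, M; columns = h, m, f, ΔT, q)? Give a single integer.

Exponent matrix [T,Θ,M] × [h,m,f,ΔT,q]:
  T: [-3  0 -1  0 -3]
  Θ: [-1  0  0  1  0]
  M: [ 1  1  0  0  1]
Row reduction gives pivot columns h,m,f; rank = 3

3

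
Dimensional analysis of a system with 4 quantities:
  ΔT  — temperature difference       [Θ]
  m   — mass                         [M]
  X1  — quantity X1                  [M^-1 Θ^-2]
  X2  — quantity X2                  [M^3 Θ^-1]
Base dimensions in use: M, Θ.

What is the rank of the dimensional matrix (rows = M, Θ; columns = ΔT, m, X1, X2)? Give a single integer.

Dimensional matrix (M×Θ by ΔT×m×X1×X2):
  M: [ 0  1 -1  3]
  Θ: [ 1  0 -2 -1]
RREF → pivots at {ΔT,m} ⇒ r = 2

2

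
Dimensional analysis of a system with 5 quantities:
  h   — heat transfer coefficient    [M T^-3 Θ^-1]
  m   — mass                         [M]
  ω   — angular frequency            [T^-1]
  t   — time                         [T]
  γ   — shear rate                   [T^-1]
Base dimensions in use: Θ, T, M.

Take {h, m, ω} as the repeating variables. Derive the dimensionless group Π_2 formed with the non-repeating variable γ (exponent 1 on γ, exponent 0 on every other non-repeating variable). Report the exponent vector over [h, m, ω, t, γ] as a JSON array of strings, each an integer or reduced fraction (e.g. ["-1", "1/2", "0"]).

["0", "0", "-1", "0", "1"]

Write exponents as rows Θ,T,M / cols h,m,ω,t,γ:
  Θ: [-1  0  0  0  0]
  T: [-3  0 -1  1 -1]
  M: [ 1  1  0  0  0]
Echelon form has 3 nonzero rows (pivots: h,m,ω)
Pivot set = {h,m,ω}, free = {t,γ}
RREF:
  r0: [   1    0    0    0    0]
  r1: [   0    1    0    0    0]
  r2: [   0    0    1   -1    1]
Fix exponent of γ at 1, t at 0; solve each RREF row for its pivot's exponent:
  r0: exp(h) + (0)·1 = 0 ⇒ exp(h) = 0
  r1: exp(m) + (0)·1 = 0 ⇒ exp(m) = 0
  r2: exp(ω) + (1)·1 = 0 ⇒ exp(ω) = -1
Π_2 = ω^-1 · γ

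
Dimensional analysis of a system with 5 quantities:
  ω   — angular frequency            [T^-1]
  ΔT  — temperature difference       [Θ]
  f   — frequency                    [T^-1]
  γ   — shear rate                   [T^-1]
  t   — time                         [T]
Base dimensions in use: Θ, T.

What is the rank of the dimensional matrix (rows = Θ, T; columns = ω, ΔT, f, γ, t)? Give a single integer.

2

Write exponents as rows Θ,T / cols ω,ΔT,f,γ,t:
  Θ: [ 0  1  0  0  0]
  T: [-1  0 -1 -1  1]
Row reduction gives pivot columns ω,ΔT; rank = 2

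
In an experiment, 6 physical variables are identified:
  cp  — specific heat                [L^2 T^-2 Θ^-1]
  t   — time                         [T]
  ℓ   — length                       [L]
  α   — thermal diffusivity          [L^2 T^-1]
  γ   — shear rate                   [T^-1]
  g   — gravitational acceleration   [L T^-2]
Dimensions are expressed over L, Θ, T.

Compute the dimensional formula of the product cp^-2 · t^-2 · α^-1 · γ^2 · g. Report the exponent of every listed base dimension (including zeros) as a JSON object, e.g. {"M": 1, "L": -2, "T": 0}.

Exponent matrix [L,Θ,T] × [cp,t,ℓ,α,γ,g]:
  L: [ 2  0  1  2  0  1]
  Θ: [-1  0  0  0  0  0]
  T: [-2  1  0 -1 -1 -2]
  [L]: (-2)·2+(-2)·0+(-1)·2+(2)·0+(1)·1 = -5
  [Θ]: (-2)·-1+(-2)·0+(-1)·0+(2)·0+(1)·0 = 2
  [T]: (-2)·-2+(-2)·1+(-1)·-1+(2)·-1+(1)·-2 = -1
⇒ L^-5 Θ^2 T^-1

{"L": -5, "Θ": 2, "T": -1}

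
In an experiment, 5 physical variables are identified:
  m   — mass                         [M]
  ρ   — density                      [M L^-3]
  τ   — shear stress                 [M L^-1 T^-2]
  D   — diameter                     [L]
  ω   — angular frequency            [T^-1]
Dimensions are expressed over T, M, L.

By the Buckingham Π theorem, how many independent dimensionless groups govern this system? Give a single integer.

2

Dimensional matrix (T×M×L by m×ρ×τ×D×ω):
  T: [ 0  0 -2  0 -1]
  M: [ 1  1  1  0  0]
  L: [ 0 -3 -1  1  0]
Echelon form has 3 nonzero rows (pivots: m,ρ,τ)
5 vars − rank 3 = 2 Π groups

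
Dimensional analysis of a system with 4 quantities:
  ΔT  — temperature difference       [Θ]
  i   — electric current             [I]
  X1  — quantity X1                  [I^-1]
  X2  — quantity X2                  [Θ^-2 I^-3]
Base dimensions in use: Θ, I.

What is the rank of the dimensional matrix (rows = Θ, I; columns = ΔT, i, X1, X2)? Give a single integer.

Write exponents as rows Θ,I / cols ΔT,i,X1,X2:
  Θ: [ 1  0  0 -2]
  I: [ 0  1 -1 -3]
RREF → pivots at {ΔT,i} ⇒ r = 2

2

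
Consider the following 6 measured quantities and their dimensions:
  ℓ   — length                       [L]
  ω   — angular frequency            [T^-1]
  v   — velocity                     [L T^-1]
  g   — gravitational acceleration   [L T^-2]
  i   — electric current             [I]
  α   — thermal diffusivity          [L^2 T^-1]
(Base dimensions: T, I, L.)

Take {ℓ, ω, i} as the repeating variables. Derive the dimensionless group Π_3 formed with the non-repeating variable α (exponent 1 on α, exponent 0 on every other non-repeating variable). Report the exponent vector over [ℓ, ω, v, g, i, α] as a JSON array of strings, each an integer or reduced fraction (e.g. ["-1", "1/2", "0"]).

["-2", "-1", "0", "0", "0", "1"]

Write exponents as rows T,I,L / cols ℓ,ω,v,g,i,α:
  T: [ 0 -1 -1 -2  0 -1]
  I: [ 0  0  0  0  1  0]
  L: [ 1  0  1  1  0  2]
Echelon form has 3 nonzero rows (pivots: ℓ,ω,i)
Pivot set = {ℓ,ω,i}, free = {v,g,α}
RREF:
  r0: [   1    0    1    1    0    2]
  r1: [   0    1    1    2    0    1]
  r2: [   0    0    0    0    1    0]
Fix exponent of α at 1, v at 0, g at 0; solve each RREF row for its pivot's exponent:
  r0: exp(ℓ) + (2)·1 = 0 ⇒ exp(ℓ) = -2
  r1: exp(ω) + (1)·1 = 0 ⇒ exp(ω) = -1
  r2: exp(i) + (0)·1 = 0 ⇒ exp(i) = 0
Π_3 = ℓ^-2 · ω^-1 · α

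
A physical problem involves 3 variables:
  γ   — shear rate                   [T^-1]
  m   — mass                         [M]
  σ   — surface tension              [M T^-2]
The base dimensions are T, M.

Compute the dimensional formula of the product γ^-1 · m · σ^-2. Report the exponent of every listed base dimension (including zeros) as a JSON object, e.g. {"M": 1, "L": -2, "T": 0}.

{"T": 5, "M": -1}

Exponent matrix [T,M] × [γ,m,σ]:
  T: [-1  0 -2]
  M: [ 0  1  1]
  [T]: (-1)·-1+(1)·0+(-2)·-2 = 5
  [M]: (-1)·0+(1)·1+(-2)·1 = -1
⇒ T^5 M^-1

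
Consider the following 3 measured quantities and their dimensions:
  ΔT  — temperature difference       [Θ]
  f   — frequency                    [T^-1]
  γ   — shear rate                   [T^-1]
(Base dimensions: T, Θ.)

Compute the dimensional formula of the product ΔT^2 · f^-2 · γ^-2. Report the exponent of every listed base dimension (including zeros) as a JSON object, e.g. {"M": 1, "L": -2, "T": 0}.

Dimensional matrix (T×Θ by ΔT×f×γ):
  T: [ 0 -1 -1]
  Θ: [ 1  0  0]
  [T]: (2)·0+(-2)·-1+(-2)·-1 = 4
  [Θ]: (2)·1+(-2)·0+(-2)·0 = 2
⇒ T^4 Θ^2

{"T": 4, "Θ": 2}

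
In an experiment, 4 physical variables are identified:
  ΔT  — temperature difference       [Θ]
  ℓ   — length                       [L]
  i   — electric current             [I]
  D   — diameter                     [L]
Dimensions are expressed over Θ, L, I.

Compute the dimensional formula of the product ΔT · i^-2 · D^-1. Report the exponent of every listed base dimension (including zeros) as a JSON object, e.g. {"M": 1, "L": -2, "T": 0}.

{"Θ": 1, "L": -1, "I": -2}

Dimensional matrix (Θ×L×I by ΔT×ℓ×i×D):
  Θ: [ 1  0  0  0]
  L: [ 0  1  0  1]
  I: [ 0  0  1  0]
  [Θ]: (1)·1+(-2)·0+(-1)·0 = 1
  [L]: (1)·0+(-2)·0+(-1)·1 = -1
  [I]: (1)·0+(-2)·1+(-1)·0 = -2
⇒ Θ L^-1 I^-2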